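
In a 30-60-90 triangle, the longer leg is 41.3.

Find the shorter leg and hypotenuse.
In a 30-60-90 triangle the sides are in ratio 1 : √3 : 2, so short leg = long leg/√3 and hypotenuse = 2·(short leg).
Short leg = 41.3/√3 ≈ 41.3/1.73205 ≈ 23.8446
Hypotenuse = 2·23.8446 ≈ 47.6891

Short leg = 23.84, Hypotenuse = 47.69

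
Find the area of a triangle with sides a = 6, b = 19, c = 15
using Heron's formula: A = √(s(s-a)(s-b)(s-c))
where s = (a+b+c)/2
s = (6 + 19 + 15)/2 = 40/2 = 20
s − a = 14, s − b = 1, s − c = 5
s(s−a)(s−b)(s−c) = 20·14·1·5 = 1400
Area = √1400 ≈ 37.4166

s = 20.0, Area = 37.42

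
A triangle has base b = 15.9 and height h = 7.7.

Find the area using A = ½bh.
A = ½·b·h = ½·15.9·7.7 = ½·122.43 = 61.215

Area = 61.215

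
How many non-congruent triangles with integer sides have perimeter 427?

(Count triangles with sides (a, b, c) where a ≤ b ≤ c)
Let a ≤ b ≤ c with a + b + c = 427. The only binding inequality is a + b > c, i.e. 427 − c > c, so c < 427/2; and c ≥ 427/3 since c is the largest side.
So 143 ≤ c ≤ 213. For each c, b runs from ⌈(427 − c)/2⌉ up to c (then a = 427 − b − c satisfies 1 ≤ a ≤ b automatically), giving c − ⌈(427 − c)/2⌉ + 1 choices.
Summing over c: 2 + 3 + 5 + 6 + … + 105 + 107  (71 terms, c = 143, …, 213) = 3852
Check (closed form: nearest integer to p²/48 for even p, (p+3)²/48 for odd p): (427+3)²/48 = 430²/48 = 184900/48 ≈ 3852.08 → 3852

3852 triangles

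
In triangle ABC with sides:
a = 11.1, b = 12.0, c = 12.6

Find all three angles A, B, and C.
Law of cosines for each angle (a² = 123.21, b² = 144, c² = 158.76):
cos(A) = (b² + c² − a²)/(2bc) = (144 + 158.76 − 123.21)/(2·12.0·12.6) = 179.55/302.4 ≈ 0.59375  ⇒  A ≈ 53.5764°
cos(B) = (a² + c² − b²)/(2ac) = (123.21 + 158.76 − 144)/(2·11.1·12.6) = 137.97/279.72 ≈ 0.493243  ⇒  B ≈ 60.446°
cos(C) = (a² + b² − c²)/(2ab) = (123.21 + 144 − 158.76)/(2·11.1·12.0) = 108.45/266.4 ≈ 0.407095  ⇒  C ≈ 65.9775°
Check: A + B + C ≈ 180°

A = 53.58°, B = 60.45°, C = 65.98°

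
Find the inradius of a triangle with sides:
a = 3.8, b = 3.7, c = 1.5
r = Area/s where s is the semi-perimeter.
s = (3.8 + 3.7 + 1.5)/2 = 9/2 = 4.5
Area = √(s(s−a)(s−b)(s−c)) = √(4.5·0.7·0.8·3) ≈ √7.56 ≈ 2.74955
r ≈ 2.74955/4.5 ≈ 0.61101

r = 0.611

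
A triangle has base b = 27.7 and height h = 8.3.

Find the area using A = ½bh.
A = ½·b·h = ½·27.7·8.3 = ½·229.91 = 114.955

Area = 114.955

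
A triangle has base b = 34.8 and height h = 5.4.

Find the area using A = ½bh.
A = ½·b·h = ½·34.8·5.4 = ½·187.92 = 93.96

Area = 93.96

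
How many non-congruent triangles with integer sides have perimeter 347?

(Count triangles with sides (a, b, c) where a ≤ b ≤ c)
Let a ≤ b ≤ c with a + b + c = 347. The only binding inequality is a + b > c, i.e. 347 − c > c, so c < 347/2; and c ≥ 347/3 since c is the largest side.
So 116 ≤ c ≤ 173. For each c, b runs from ⌈(347 − c)/2⌉ up to c (then a = 347 − b − c satisfies 1 ≤ a ≤ b automatically), giving c − ⌈(347 − c)/2⌉ + 1 choices.
Summing over c: 1 + 3 + 4 + 6 + … + 85 + 87  (58 terms, c = 116, …, 173) = 2552
Check (closed form: nearest integer to p²/48 for even p, (p+3)²/48 for odd p): (347+3)²/48 = 350²/48 = 122500/48 ≈ 2552.08 → 2552

2552 triangles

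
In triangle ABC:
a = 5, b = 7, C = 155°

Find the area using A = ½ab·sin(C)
A = ½·a·b·sin(C) = ½·5·7·sin(155°)
sin(155°) ≈ 0.422618
A ≈ ½·35·0.422618 = 17.5·0.422618 ≈ 7.39582

Area = 7.396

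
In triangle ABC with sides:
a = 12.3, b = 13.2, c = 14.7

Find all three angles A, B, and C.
Law of cosines for each angle (a² = 151.29, b² = 174.24, c² = 216.09):
cos(A) = (b² + c² − a²)/(2bc) = (174.24 + 216.09 − 151.29)/(2·13.2·14.7) = 239.04/388.08 ≈ 0.615955  ⇒  A ≈ 51.9786°
cos(B) = (a² + c² − b²)/(2ac) = (151.29 + 216.09 − 174.24)/(2·12.3·14.7) = 193.14/361.62 ≈ 0.534097  ⇒  B ≈ 57.7173°
cos(C) = (a² + b² − c²)/(2ab) = (151.29 + 174.24 − 216.09)/(2·12.3·13.2) = 109.44/324.72 ≈ 0.337029  ⇒  C ≈ 70.304°
Check: A + B + C ≈ 180°

A = 51.98°, B = 57.72°, C = 70.3°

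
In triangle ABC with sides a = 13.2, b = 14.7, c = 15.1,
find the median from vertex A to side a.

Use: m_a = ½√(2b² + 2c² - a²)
m_a = ½√(2·14.7² + 2·15.1² − 13.2²) = ½√(2·216.09 + 2·228.01 − 174.24) = ½√(432.18 + 456.02 − 174.24) = ½√713.96
√713.96 ≈ 26.72, so m_a ≈ 13.36

m_a = 13.36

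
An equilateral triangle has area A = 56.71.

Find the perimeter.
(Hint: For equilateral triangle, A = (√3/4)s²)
A = (√3/4)s²  ⇒  s² = 4A/√3 = 4·56.71/√3 = 226.84/1.73205 ≈ 130.966
s ≈ √130.966 ≈ 11.444
Perimeter = 3s ≈ 3·11.444 ≈ 34.3321

Perimeter = 34.33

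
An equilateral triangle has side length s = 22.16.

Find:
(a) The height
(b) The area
(a) The height splits the triangle into two 30-60-90 halves: h = s·√3/2 = 22.16·1.73205/2 ≈ 38.3822/2 ≈ 19.1911
(b) Area = (√3/4)·s² = (√3/4)·22.16² = (√3/4)·491.0656 ≈ 0.433013·491.0656 ≈ 212.638

Height = 19.19, Area = 212.6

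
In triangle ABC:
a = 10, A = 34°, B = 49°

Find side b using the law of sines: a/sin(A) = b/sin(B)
a/sin(A) = b/sin(B)  ⇒  b = a·sin(B)/sin(A) = 10·sin(49°)/sin(34°)
sin(49°) ≈ 0.75471, sin(34°) ≈ 0.559193
b ≈ 10·0.75471/0.559193 ≈ 7.5471/0.559193 ≈ 13.4964

b = 13.5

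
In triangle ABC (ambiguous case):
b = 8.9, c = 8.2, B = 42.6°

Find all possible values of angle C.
b/sin(B) = c/sin(C)  ⇒  sin(C) = c·sin(B)/b = 8.2·sin(42.6°)/8.9
sin(42.6°) ≈ 0.676876
sin(C) ≈ 8.2·0.676876/8.9 ≈ 5.55038/8.9 ≈ 0.623639
Candidate 1: C₁ = arcsin(0.623639) ≈ 38.5823°  →  A = 180° − 42.6° − 38.5823° ≈ 98.8177° > 0, valid
Candidate 2: C₂ = 180° − C₁ ≈ 141.418°  →  A = 180° − 42.6° − 141.418° ≈ -4.0177° ≤ 0, not a valid triangle

C = 38.58° (one solution)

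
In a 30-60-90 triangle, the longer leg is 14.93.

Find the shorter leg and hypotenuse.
In a 30-60-90 triangle the sides are in ratio 1 : √3 : 2, so short leg = long leg/√3 and hypotenuse = 2·(short leg).
Short leg = 14.93/√3 ≈ 14.93/1.73205 ≈ 8.61984
Hypotenuse = 2·8.61984 ≈ 17.2397

Short leg = 8.62, Hypotenuse = 17.24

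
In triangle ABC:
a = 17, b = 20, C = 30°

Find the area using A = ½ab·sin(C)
A = ½·a·b·sin(C) = ½·17·20·sin(30°)
sin(30°) ≈ 0.5
A ≈ ½·340·0.5 = 170·0.5 ≈ 85

Area = 85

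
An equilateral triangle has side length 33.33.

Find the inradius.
r = Area/s with s the semi-perimeter.
Area = (√3/4)·33.33² = (√3/4)·1110.8889 ≈ 0.433013·1110.8889 ≈ 481.029
s = 3·33.33/2 = 49.995
r ≈ 481.029/49.995 ≈ 9.62154
(Equivalently r = side/(2√3) = 33.33/3.4641 ≈ 9.62154.)

r = 9.622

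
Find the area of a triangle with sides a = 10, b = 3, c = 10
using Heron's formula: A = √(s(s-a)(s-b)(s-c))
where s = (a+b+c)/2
s = (10 + 3 + 10)/2 = 23/2 = 11.5
s − a = 1.5, s − b = 8.5, s − c = 1.5
s(s−a)(s−b)(s−c) = 11.5·1.5·8.5·1.5 = 219.9375
Area = √219.9375 ≈ 14.8303

s = 11.5, Area = 14.83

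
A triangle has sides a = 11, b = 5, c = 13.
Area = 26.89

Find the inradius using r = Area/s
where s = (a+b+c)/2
s = (11 + 5 + 13)/2 = 29/2 = 14.5
r = Area/s = 26.89/14.5 ≈ 1.85448

r = 1.854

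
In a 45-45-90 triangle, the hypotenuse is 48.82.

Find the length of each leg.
In a 45-45-90 triangle hypotenuse = leg·√2, so leg = hypotenuse/√2.
Leg = 48.82/√2 ≈ 48.82/1.41421 ≈ 34.521

Each leg = 34.52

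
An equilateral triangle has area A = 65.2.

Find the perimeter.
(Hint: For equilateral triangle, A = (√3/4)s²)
A = (√3/4)s²  ⇒  s² = 4A/√3 = 4·65.2/√3 = 260.8/1.73205 ≈ 150.573
s ≈ √150.573 ≈ 12.2708
Perimeter = 3s ≈ 3·12.2708 ≈ 36.8125

Perimeter = 36.81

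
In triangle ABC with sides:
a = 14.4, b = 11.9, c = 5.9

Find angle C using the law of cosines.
c² = a² + b² − 2ab·cos(C)  ⇒  cos(C) = (a² + b² − c²)/(2ab)
cos(C) = (14.4² + 11.9² − 5.9²)/(2·14.4·11.9) = (207.36 + 141.61 − 34.81)/342.72 = 314.16/342.72 ≈ 0.916667
C = arccos(0.916667) ≈ 23.5565°

C = 23.56°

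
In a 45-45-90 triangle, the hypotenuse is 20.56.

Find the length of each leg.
In a 45-45-90 triangle hypotenuse = leg·√2, so leg = hypotenuse/√2.
Leg = 20.56/√2 ≈ 20.56/1.41421 ≈ 14.5381

Each leg = 14.54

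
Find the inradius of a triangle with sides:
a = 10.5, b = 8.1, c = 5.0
r = Area/s where s is the semi-perimeter.
s = (10.5 + 8.1 + 5.0)/2 = 23.6/2 = 11.8
Area = √(s(s−a)(s−b)(s−c)) = √(11.8·1.3·3.7·6.8) ≈ √385.954 ≈ 19.6457
r ≈ 19.6457/11.8 ≈ 1.66489

r = 1.665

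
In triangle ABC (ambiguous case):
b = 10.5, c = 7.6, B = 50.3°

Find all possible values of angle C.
b/sin(B) = c/sin(C)  ⇒  sin(C) = c·sin(B)/b = 7.6·sin(50.3°)/10.5
sin(50.3°) ≈ 0.7694
sin(C) ≈ 7.6·0.7694/10.5 ≈ 5.84744/10.5 ≈ 0.556899
Candidate 1: C₁ = arcsin(0.556899) ≈ 33.8416°  →  A = 180° − 50.3° − 33.8416° ≈ 95.8584° > 0, valid
Candidate 2: C₂ = 180° − C₁ ≈ 146.158°  →  A = 180° − 50.3° − 146.158° ≈ -16.4584° ≤ 0, not a valid triangle

C = 33.84° (one solution)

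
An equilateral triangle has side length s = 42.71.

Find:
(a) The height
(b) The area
(a) The height splits the triangle into two 30-60-90 halves: h = s·√3/2 = 42.71·1.73205/2 ≈ 73.9759/2 ≈ 36.9879
(b) Area = (√3/4)·s² = (√3/4)·42.71² = (√3/4)·1824.1441 ≈ 0.433013·1824.1441 ≈ 789.878

Height = 36.99, Area = 789.9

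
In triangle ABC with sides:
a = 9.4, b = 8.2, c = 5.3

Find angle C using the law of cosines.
c² = a² + b² − 2ab·cos(C)  ⇒  cos(C) = (a² + b² − c²)/(2ab)
cos(C) = (9.4² + 8.2² − 5.3²)/(2·9.4·8.2) = (88.36 + 67.24 − 28.09)/154.16 = 127.51/154.16 ≈ 0.827128
C = arccos(0.827128) ≈ 34.1952°

C = 34.2°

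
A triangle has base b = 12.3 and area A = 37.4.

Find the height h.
A = ½·b·h  ⇒  h = 2A/b = 2·37.4/12.3 = 74.8/12.3 ≈ 6.0813

h = 6.081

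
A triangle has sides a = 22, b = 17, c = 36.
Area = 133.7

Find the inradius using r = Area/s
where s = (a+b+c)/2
s = (22 + 17 + 36)/2 = 75/2 = 37.5
r = Area/s = 133.7/37.5 ≈ 3.56533

r = 3.565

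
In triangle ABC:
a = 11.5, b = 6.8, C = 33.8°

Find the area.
Two sides and the included angle (SAS): A = ½·a·b·sin(C) = ½·11.5·6.8·sin(33.8°)
sin(33.8°) ≈ 0.556296
A ≈ ½·78.2·0.556296 = 39.1·0.556296 ≈ 21.7512

Area = 21.75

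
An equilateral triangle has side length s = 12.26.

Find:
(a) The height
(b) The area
(a) The height splits the triangle into two 30-60-90 halves: h = s·√3/2 = 12.26·1.73205/2 ≈ 21.2349/2 ≈ 10.6175
(b) Area = (√3/4)·s² = (√3/4)·12.26² = (√3/4)·150.3076 ≈ 0.433013·150.3076 ≈ 65.0851

Height = 10.62, Area = 65.09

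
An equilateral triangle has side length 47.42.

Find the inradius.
r = Area/s with s the semi-perimeter.
Area = (√3/4)·47.42² = (√3/4)·2248.6564 ≈ 0.433013·2248.6564 ≈ 973.697
s = 3·47.42/2 = 71.13
r ≈ 973.697/71.13 ≈ 13.689
(Equivalently r = side/(2√3) = 47.42/3.4641 ≈ 13.689.)

r = 13.69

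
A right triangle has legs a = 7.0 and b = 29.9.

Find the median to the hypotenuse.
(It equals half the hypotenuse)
Hypotenuse c = √(a² + b²) = √(49 + 894.01) = √943.01 ≈ 30.7085
Median to hypotenuse = c/2 ≈ 30.7085/2 ≈ 15.3542

Median = 15.35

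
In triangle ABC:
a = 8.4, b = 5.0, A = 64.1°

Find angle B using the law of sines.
a/sin(A) = b/sin(B)  ⇒  sin(B) = b·sin(A)/a = 5.0·sin(64.1°)/8.4
sin(64.1°) ≈ 0.899558
sin(B) ≈ 5.0·0.899558/8.4 ≈ 4.49779/8.4 ≈ 0.535451
B = arcsin(0.535451) ≈ 32.3745°
(Since b ≤ a we need B ≤ A, so the obtuse alternative 180° − 32.3745° ≈ 147.625° is rejected.)

B = 32.37°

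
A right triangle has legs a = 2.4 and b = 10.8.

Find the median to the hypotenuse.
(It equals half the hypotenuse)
Hypotenuse c = √(a² + b²) = √(5.76 + 116.64) = √122.4 ≈ 11.0635
Median to hypotenuse = c/2 ≈ 11.0635/2 ≈ 5.53173

Median = 5.532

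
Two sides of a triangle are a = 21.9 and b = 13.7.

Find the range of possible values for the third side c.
Triangle inequality: |a − b| < c < a + b
|a − b| = |21.9 − 13.7| = 8.2
a + b = 21.9 + 13.7 = 35.6

8.2 < c < 35.6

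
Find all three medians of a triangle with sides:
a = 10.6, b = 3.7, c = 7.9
Median formula: m_a = ½√(2b² + 2c² − a²) (and cyclically). a² = 112.36, b² = 13.69, c² = 62.41.
m_a = ½√(2·13.69 + 2·62.41 − 112.36) = ½√39.84 ≈ ½·6.31189 ≈ 3.15595
m_b = ½√(2·112.36 + 2·62.41 − 13.69) = ½√335.85 ≈ ½·18.3262 ≈ 9.16311
m_c = ½√(2·112.36 + 2·13.69 − 62.41) = ½√189.69 ≈ ½·13.7728 ≈ 6.8864

m_a = 3.156, m_b = 9.163, m_c = 6.886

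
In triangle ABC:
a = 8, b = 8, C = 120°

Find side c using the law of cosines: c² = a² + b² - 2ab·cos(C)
c² = 8² + 8² − 2·8·8·cos(120°)
cos(120°) ≈ -0.5
c² ≈ 64 + 64 − 128·(-0.5) ≈ 128 + 64 ≈ 192
c ≈ √192 ≈ 13.8564

c = 13.86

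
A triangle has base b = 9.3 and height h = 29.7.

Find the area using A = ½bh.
A = ½·b·h = ½·9.3·29.7 = ½·276.21 = 138.105

Area = 138.105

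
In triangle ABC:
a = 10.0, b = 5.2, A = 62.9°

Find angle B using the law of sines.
a/sin(A) = b/sin(B)  ⇒  sin(B) = b·sin(A)/a = 5.2·sin(62.9°)/10.0
sin(62.9°) ≈ 0.890213
sin(B) ≈ 5.2·0.890213/10.0 ≈ 4.62911/10.0 ≈ 0.462911
B = arcsin(0.462911) ≈ 27.5751°
(Since b ≤ a we need B ≤ A, so the obtuse alternative 180° − 27.5751° ≈ 152.425° is rejected.)

B = 27.58°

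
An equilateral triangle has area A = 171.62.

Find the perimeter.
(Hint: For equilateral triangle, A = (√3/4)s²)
A = (√3/4)s²  ⇒  s² = 4A/√3 = 4·171.62/√3 = 686.48/1.73205 ≈ 396.339
s ≈ √396.339 ≈ 19.9083
Perimeter = 3s ≈ 3·19.9083 ≈ 59.7248

Perimeter = 59.72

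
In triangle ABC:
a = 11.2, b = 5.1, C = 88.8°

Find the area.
Two sides and the included angle (SAS): A = ½·a·b·sin(C) = ½·11.2·5.1·sin(88.8°)
sin(88.8°) ≈ 0.999781
A ≈ ½·57.12·0.999781 = 28.56·0.999781 ≈ 28.5537

Area = 28.55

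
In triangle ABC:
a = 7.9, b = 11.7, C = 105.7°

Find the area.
Two sides and the included angle (SAS): A = ½·a·b·sin(C) = ½·7.9·11.7·sin(105.7°)
sin(105.7°) ≈ 0.962692
A ≈ ½·92.43·0.962692 = 46.215·0.962692 ≈ 44.4908

Area = 44.49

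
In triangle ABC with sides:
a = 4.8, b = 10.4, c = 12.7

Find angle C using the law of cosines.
c² = a² + b² − 2ab·cos(C)  ⇒  cos(C) = (a² + b² − c²)/(2ab)
cos(C) = (4.8² + 10.4² − 12.7²)/(2·4.8·10.4) = (23.04 + 108.16 − 161.29)/99.84 = -30.09/99.84 ≈ -0.301382
C = arccos(-0.301382) ≈ 107.541°

C = 107.5°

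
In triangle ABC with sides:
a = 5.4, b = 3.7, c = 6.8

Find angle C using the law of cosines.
c² = a² + b² − 2ab·cos(C)  ⇒  cos(C) = (a² + b² − c²)/(2ab)
cos(C) = (5.4² + 3.7² − 6.8²)/(2·5.4·3.7) = (29.16 + 13.69 − 46.24)/39.96 = -3.39/39.96 ≈ -0.0848348
C = arccos(-0.0848348) ≈ 94.8665°

C = 94.87°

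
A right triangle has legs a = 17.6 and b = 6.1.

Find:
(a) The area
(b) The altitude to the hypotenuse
(a) The legs are perpendicular, so Area = ½·a·b = ½·17.6·6.1 = ½·107.36 = 53.68
(b) Hypotenuse c = √(a² + b²) = √(309.76 + 37.21) = √346.97 ≈ 18.6271
    Area = ½·c·h_c  ⇒  h_c = 2·Area/c = 107.36/18.6271 ≈ 5.76364

Area = 53.68, h_c = 5.764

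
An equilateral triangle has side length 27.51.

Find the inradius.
r = Area/s with s the semi-perimeter.
Area = (√3/4)·27.51² = (√3/4)·756.8001 ≈ 0.433013·756.8001 ≈ 327.704
s = 3·27.51/2 = 41.265
r ≈ 327.704/41.265 ≈ 7.94145
(Equivalently r = side/(2√3) = 27.51/3.4641 ≈ 7.94145.)

r = 7.941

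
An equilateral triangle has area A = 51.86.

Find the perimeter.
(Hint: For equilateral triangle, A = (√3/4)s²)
A = (√3/4)s²  ⇒  s² = 4A/√3 = 4·51.86/√3 = 207.44/1.73205 ≈ 119.766
s ≈ √119.766 ≈ 10.9437
Perimeter = 3s ≈ 3·10.9437 ≈ 32.8312

Perimeter = 32.83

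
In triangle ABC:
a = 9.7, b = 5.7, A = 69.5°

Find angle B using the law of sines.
a/sin(A) = b/sin(B)  ⇒  sin(B) = b·sin(A)/a = 5.7·sin(69.5°)/9.7
sin(69.5°) ≈ 0.936672
sin(B) ≈ 5.7·0.936672/9.7 ≈ 5.33903/9.7 ≈ 0.550416
B = arcsin(0.550416) ≈ 33.3955°
(Since b ≤ a we need B ≤ A, so the obtuse alternative 180° − 33.3955° ≈ 146.604° is rejected.)

B = 33.4°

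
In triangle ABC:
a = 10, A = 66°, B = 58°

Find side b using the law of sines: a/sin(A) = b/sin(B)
a/sin(A) = b/sin(B)  ⇒  b = a·sin(B)/sin(A) = 10·sin(58°)/sin(66°)
sin(58°) ≈ 0.848048, sin(66°) ≈ 0.913545
b ≈ 10·0.848048/0.913545 ≈ 8.48048/0.913545 ≈ 9.28304

b = 9.283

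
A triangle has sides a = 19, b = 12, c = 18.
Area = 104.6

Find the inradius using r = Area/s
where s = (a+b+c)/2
s = (19 + 12 + 18)/2 = 49/2 = 24.5
r = Area/s = 104.6/24.5 ≈ 4.26939

r = 4.269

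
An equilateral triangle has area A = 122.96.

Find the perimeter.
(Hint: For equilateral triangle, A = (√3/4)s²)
A = (√3/4)s²  ⇒  s² = 4A/√3 = 4·122.96/√3 = 491.84/1.73205 ≈ 283.964
s ≈ √283.964 ≈ 16.8512
Perimeter = 3s ≈ 3·16.8512 ≈ 50.5537

Perimeter = 50.55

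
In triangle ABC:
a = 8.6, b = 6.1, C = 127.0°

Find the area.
Two sides and the included angle (SAS): A = ½·a·b·sin(C) = ½·8.6·6.1·sin(127.0°)
sin(127.0°) ≈ 0.798636
A ≈ ½·52.46·0.798636 = 26.23·0.798636 ≈ 20.9482

Area = 20.95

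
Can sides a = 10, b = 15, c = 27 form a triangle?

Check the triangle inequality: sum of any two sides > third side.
a + b vs c: 10 + 15 = 25 ≤ 27  ✗
a + c vs b: 10 + 27 = 37 > 15  ✓
b + c vs a: 15 + 27 = 42 > 10  ✓

No: 10 + 15 = 25 is not > 27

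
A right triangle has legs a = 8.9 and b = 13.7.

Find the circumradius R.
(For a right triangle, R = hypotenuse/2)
Hypotenuse c = √(a² + b²) = √(79.21 + 187.69) = √266.9 ≈ 16.3371
R = c/2 ≈ 16.3371/2 ≈ 8.16854

R = 8.169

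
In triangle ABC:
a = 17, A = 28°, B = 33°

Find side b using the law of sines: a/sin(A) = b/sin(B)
a/sin(A) = b/sin(B)  ⇒  b = a·sin(B)/sin(A) = 17·sin(33°)/sin(28°)
sin(33°) ≈ 0.544639, sin(28°) ≈ 0.469472
b ≈ 17·0.544639/0.469472 ≈ 9.25886/0.469472 ≈ 19.7219

b = 19.72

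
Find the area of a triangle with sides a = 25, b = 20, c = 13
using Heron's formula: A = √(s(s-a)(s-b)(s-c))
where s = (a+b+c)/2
s = (25 + 20 + 13)/2 = 58/2 = 29
s − a = 4, s − b = 9, s − c = 16
s(s−a)(s−b)(s−c) = 29·4·9·16 = 16704
Area = √16704 ≈ 129.244

s = 29.0, Area = 129.2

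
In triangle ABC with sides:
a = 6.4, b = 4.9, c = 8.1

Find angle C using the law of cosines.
c² = a² + b² − 2ab·cos(C)  ⇒  cos(C) = (a² + b² − c²)/(2ab)
cos(C) = (6.4² + 4.9² − 8.1²)/(2·6.4·4.9) = (40.96 + 24.01 − 65.61)/62.72 = -0.64/62.72 ≈ -0.0102041
C = arccos(-0.0102041) ≈ 90.5847°

C = 90.58°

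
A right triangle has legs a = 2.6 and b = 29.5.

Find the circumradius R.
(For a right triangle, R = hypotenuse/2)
Hypotenuse c = √(a² + b²) = √(6.76 + 870.25) = √877.01 ≈ 29.6144
R = c/2 ≈ 29.6144/2 ≈ 14.8072

R = 14.81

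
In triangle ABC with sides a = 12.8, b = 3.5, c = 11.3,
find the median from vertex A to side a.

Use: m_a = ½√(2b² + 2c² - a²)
m_a = ½√(2·3.5² + 2·11.3² − 12.8²) = ½√(2·12.25 + 2·127.69 − 163.84) = ½√(24.5 + 255.38 − 163.84) = ½√116.04
√116.04 ≈ 10.7722, so m_a ≈ 5.38609

m_a = 5.386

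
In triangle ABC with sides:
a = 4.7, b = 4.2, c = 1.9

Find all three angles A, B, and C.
Law of cosines for each angle (a² = 22.09, b² = 17.64, c² = 3.61):
cos(A) = (b² + c² − a²)/(2bc) = (17.64 + 3.61 − 22.09)/(2·4.2·1.9) = -0.84/15.96 ≈ -0.0526316  ⇒  A ≈ 93.017°
cos(B) = (a² + c² − b²)/(2ac) = (22.09 + 3.61 − 17.64)/(2·4.7·1.9) = 8.06/17.86 ≈ 0.451288  ⇒  B ≈ 63.1737°
cos(C) = (a² + b² − c²)/(2ab) = (22.09 + 17.64 − 3.61)/(2·4.7·4.2) = 36.12/39.48 ≈ 0.914894  ⇒  C ≈ 23.8094°
Check: A + B + C ≈ 180°

A = 93.02°, B = 63.17°, C = 23.81°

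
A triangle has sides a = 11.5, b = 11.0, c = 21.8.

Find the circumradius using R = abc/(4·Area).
First find the area with Heron's formula.
s = (11.5 + 11.0 + 21.8)/2 = 22.15
Area = √(s(s−a)(s−b)(s−c)) = √(22.15·10.65·11.15·0.35) ≈ √920.59 ≈ 30.3412
abc = 11.5·11.0·21.8 = 2757.7
R = abc/(4·Area) ≈ 2757.7/(4·30.3412) = 2757.7/121.365 ≈ 22.7224

R = 22.72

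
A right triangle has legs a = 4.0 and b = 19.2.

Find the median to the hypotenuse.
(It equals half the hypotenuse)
Hypotenuse c = √(a² + b²) = √(16 + 368.64) = √384.64 ≈ 19.6122
Median to hypotenuse = c/2 ≈ 19.6122/2 ≈ 9.80612

Median = 9.806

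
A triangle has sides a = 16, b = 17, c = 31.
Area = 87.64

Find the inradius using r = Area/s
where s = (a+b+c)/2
s = (16 + 17 + 31)/2 = 64/2 = 32
r = Area/s = 87.64/32 ≈ 2.73875

r = 2.739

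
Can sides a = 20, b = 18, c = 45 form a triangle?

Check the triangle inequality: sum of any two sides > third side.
a + b vs c: 20 + 18 = 38 ≤ 45  ✗
a + c vs b: 20 + 45 = 65 > 18  ✓
b + c vs a: 18 + 45 = 63 > 20  ✓

No: 20 + 18 = 38 is not > 45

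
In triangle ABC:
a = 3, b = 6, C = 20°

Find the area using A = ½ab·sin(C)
A = ½·a·b·sin(C) = ½·3·6·sin(20°)
sin(20°) ≈ 0.34202
A ≈ ½·18·0.34202 = 9·0.34202 ≈ 3.07818

Area = 3.078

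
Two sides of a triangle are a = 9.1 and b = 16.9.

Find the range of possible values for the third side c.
Triangle inequality: |a − b| < c < a + b
|a − b| = |9.1 − 16.9| = 7.8
a + b = 9.1 + 16.9 = 26

7.8 < c < 26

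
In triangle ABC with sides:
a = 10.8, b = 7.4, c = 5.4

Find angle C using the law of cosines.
c² = a² + b² − 2ab·cos(C)  ⇒  cos(C) = (a² + b² − c²)/(2ab)
cos(C) = (10.8² + 7.4² − 5.4²)/(2·10.8·7.4) = (116.64 + 54.76 − 29.16)/159.84 = 142.24/159.84 ≈ 0.88989
C = arccos(0.88989) ≈ 27.1406°

C = 27.14°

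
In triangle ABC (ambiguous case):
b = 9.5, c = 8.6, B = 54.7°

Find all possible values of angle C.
b/sin(B) = c/sin(C)  ⇒  sin(C) = c·sin(B)/b = 8.6·sin(54.7°)/9.5
sin(54.7°) ≈ 0.816138
sin(C) ≈ 8.6·0.816138/9.5 ≈ 7.01878/9.5 ≈ 0.738819
Candidate 1: C₁ = arcsin(0.738819) ≈ 47.6309°  →  A = 180° − 54.7° − 47.6309° ≈ 77.6691° > 0, valid
Candidate 2: C₂ = 180° − C₁ ≈ 132.369°  →  A = 180° − 54.7° − 132.369° ≈ -7.0691° ≤ 0, not a valid triangle

C = 47.63° (one solution)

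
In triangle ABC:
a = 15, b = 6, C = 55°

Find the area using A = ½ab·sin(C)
A = ½·a·b·sin(C) = ½·15·6·sin(55°)
sin(55°) ≈ 0.819152
A ≈ ½·90·0.819152 = 45·0.819152 ≈ 36.8618

Area = 36.86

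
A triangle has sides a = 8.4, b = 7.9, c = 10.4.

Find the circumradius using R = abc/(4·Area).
First find the area with Heron's formula.
s = (8.4 + 7.9 + 10.4)/2 = 13.35
Area = √(s(s−a)(s−b)(s−c)) = √(13.35·4.95·5.45·2.95) ≈ √1062.44 ≈ 32.5951
abc = 8.4·7.9·10.4 = 690.144
R = abc/(4·Area) ≈ 690.144/(4·32.5951) = 690.144/130.38 ≈ 5.29331

R = 5.293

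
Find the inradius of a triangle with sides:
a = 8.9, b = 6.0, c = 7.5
r = Area/s where s is the semi-perimeter.
s = (8.9 + 6.0 + 7.5)/2 = 22.4/2 = 11.2
Area = √(s(s−a)(s−b)(s−c)) = √(11.2·2.3·5.2·3.7) ≈ √495.622 ≈ 22.2626
r ≈ 22.2626/11.2 ≈ 1.98773

r = 1.988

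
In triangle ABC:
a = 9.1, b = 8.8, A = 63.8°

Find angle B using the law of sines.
a/sin(A) = b/sin(B)  ⇒  sin(B) = b·sin(A)/a = 8.8·sin(63.8°)/9.1
sin(63.8°) ≈ 0.897258
sin(B) ≈ 8.8·0.897258/9.1 ≈ 7.89587/9.1 ≈ 0.867678
B = arcsin(0.867678) ≈ 60.19°
(Since b ≤ a we need B ≤ A, so the obtuse alternative 180° − 60.19° ≈ 119.81° is rejected.)

B = 60.19°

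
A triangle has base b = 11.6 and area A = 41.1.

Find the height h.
A = ½·b·h  ⇒  h = 2A/b = 2·41.1/11.6 = 82.2/11.6 ≈ 7.08621

h = 7.086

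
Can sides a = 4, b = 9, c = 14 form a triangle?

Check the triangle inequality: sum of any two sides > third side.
a + b vs c: 4 + 9 = 13 ≤ 14  ✗
a + c vs b: 4 + 14 = 18 > 9  ✓
b + c vs a: 9 + 14 = 23 > 4  ✓

No: 4 + 9 = 13 is not > 14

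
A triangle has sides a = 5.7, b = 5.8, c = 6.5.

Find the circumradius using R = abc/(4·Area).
First find the area with Heron's formula.
s = (5.7 + 5.8 + 6.5)/2 = 9
Area = √(s(s−a)(s−b)(s−c)) = √(9·3.3·3.2·2.5) ≈ √237.6 ≈ 15.4143
abc = 5.7·5.8·6.5 = 214.89
R = abc/(4·Area) ≈ 214.89/(4·15.4143) = 214.89/61.6571 ≈ 3.48524

R = 3.485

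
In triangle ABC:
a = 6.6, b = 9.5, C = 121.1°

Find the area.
Two sides and the included angle (SAS): A = ½·a·b·sin(C) = ½·6.6·9.5·sin(121.1°)
sin(121.1°) ≈ 0.856267
A ≈ ½·62.7·0.856267 = 31.35·0.856267 ≈ 26.844

Area = 26.84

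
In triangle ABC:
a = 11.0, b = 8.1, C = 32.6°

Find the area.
Two sides and the included angle (SAS): A = ½·a·b·sin(C) = ½·11.0·8.1·sin(32.6°)
sin(32.6°) ≈ 0.538771
A ≈ ½·89.1·0.538771 = 44.55·0.538771 ≈ 24.0022

Area = 24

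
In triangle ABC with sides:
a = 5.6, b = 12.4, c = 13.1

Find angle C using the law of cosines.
c² = a² + b² − 2ab·cos(C)  ⇒  cos(C) = (a² + b² − c²)/(2ab)
cos(C) = (5.6² + 12.4² − 13.1²)/(2·5.6·12.4) = (31.36 + 153.76 − 171.61)/138.88 = 13.51/138.88 ≈ 0.0972782
C = arccos(0.0972782) ≈ 84.4175°

C = 84.42°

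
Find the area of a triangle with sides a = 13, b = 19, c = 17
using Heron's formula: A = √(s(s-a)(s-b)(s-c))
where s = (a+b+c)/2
s = (13 + 19 + 17)/2 = 49/2 = 24.5
s − a = 11.5, s − b = 5.5, s − c = 7.5
s(s−a)(s−b)(s−c) = 24.5·11.5·5.5·7.5 = 11622.1875
Area = √11622.1875 ≈ 107.806

s = 24.5, Area = 107.8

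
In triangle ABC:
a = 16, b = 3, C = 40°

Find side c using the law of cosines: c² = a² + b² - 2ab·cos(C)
c² = 16² + 3² − 2·16·3·cos(40°)
cos(40°) ≈ 0.766044
c² ≈ 256 + 9 − 96·(0.766044) ≈ 265 − 73.5403 ≈ 191.46
c ≈ √191.46 ≈ 13.8369

c = 13.84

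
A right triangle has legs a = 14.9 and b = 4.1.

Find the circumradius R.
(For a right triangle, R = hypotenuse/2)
Hypotenuse c = √(a² + b²) = √(222.01 + 16.81) = √238.82 ≈ 15.4538
R = c/2 ≈ 15.4538/2 ≈ 7.7269

R = 7.727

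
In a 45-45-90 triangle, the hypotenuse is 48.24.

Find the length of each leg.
In a 45-45-90 triangle hypotenuse = leg·√2, so leg = hypotenuse/√2.
Leg = 48.24/√2 ≈ 48.24/1.41421 ≈ 34.1108

Each leg = 34.11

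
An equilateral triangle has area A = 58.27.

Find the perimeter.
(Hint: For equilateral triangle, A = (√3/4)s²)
A = (√3/4)s²  ⇒  s² = 4A/√3 = 4·58.27/√3 = 233.08/1.73205 ≈ 134.569
s ≈ √134.569 ≈ 11.6004
Perimeter = 3s ≈ 3·11.6004 ≈ 34.8011

Perimeter = 34.8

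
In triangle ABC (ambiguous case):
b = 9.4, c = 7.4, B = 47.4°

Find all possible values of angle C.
b/sin(B) = c/sin(C)  ⇒  sin(C) = c·sin(B)/b = 7.4·sin(47.4°)/9.4
sin(47.4°) ≈ 0.736097
sin(C) ≈ 7.4·0.736097/9.4 ≈ 5.44712/9.4 ≈ 0.579481
Candidate 1: C₁ = arcsin(0.579481) ≈ 35.414°  →  A = 180° − 47.4° − 35.414° ≈ 97.186° > 0, valid
Candidate 2: C₂ = 180° − C₁ ≈ 144.586°  →  A = 180° − 47.4° − 144.586° ≈ -11.986° ≤ 0, not a valid triangle

C = 35.41° (one solution)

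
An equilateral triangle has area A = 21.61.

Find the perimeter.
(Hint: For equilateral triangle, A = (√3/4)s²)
A = (√3/4)s²  ⇒  s² = 4A/√3 = 4·21.61/√3 = 86.44/1.73205 ≈ 49.9062
s ≈ √49.9062 ≈ 7.06443
Perimeter = 3s ≈ 3·7.06443 ≈ 21.1933

Perimeter = 21.19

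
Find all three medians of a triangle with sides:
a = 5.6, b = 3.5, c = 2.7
Median formula: m_a = ½√(2b² + 2c² − a²) (and cyclically). a² = 31.36, b² = 12.25, c² = 7.29.
m_a = ½√(2·12.25 + 2·7.29 − 31.36) = ½√7.72 ≈ ½·2.77849 ≈ 1.38924
m_b = ½√(2·31.36 + 2·7.29 − 12.25) = ½√65.05 ≈ ½·8.06536 ≈ 4.03268
m_c = ½√(2·31.36 + 2·12.25 − 7.29) = ½√79.93 ≈ ½·8.94036 ≈ 4.47018

m_a = 1.389, m_b = 4.033, m_c = 4.47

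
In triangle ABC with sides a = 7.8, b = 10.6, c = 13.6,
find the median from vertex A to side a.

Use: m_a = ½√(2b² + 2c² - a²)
m_a = ½√(2·10.6² + 2·13.6² − 7.8²) = ½√(2·112.36 + 2·184.96 − 60.84) = ½√(224.72 + 369.92 − 60.84) = ½√533.8
√533.8 ≈ 23.1041, so m_a ≈ 11.5521

m_a = 11.55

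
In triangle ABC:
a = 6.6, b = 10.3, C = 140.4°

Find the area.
Two sides and the included angle (SAS): A = ½·a·b·sin(C) = ½·6.6·10.3·sin(140.4°)
sin(140.4°) ≈ 0.637424
A ≈ ½·67.98·0.637424 = 33.99·0.637424 ≈ 21.666

Area = 21.67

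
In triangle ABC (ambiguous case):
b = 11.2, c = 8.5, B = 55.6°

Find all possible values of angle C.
b/sin(B) = c/sin(C)  ⇒  sin(C) = c·sin(B)/b = 8.5·sin(55.6°)/11.2
sin(55.6°) ≈ 0.825113
sin(C) ≈ 8.5·0.825113/11.2 ≈ 7.01346/11.2 ≈ 0.626202
Candidate 1: C₁ = arcsin(0.626202) ≈ 38.7705°  →  A = 180° − 55.6° − 38.7705° ≈ 85.6295° > 0, valid
Candidate 2: C₂ = 180° − C₁ ≈ 141.23°  →  A = 180° − 55.6° − 141.23° ≈ -16.8295° ≤ 0, not a valid triangle

C = 38.77° (one solution)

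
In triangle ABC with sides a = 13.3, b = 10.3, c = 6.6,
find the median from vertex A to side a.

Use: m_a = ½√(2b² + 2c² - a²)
m_a = ½√(2·10.3² + 2·6.6² − 13.3²) = ½√(2·106.09 + 2·43.56 − 176.89) = ½√(212.18 + 87.12 − 176.89) = ½√122.41
√122.41 ≈ 11.0639, so m_a ≈ 5.53195

m_a = 5.532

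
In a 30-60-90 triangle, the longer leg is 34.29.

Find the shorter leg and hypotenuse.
In a 30-60-90 triangle the sides are in ratio 1 : √3 : 2, so short leg = long leg/√3 and hypotenuse = 2·(short leg).
Short leg = 34.29/√3 ≈ 34.29/1.73205 ≈ 19.7973
Hypotenuse = 2·19.7973 ≈ 39.5947

Short leg = 19.8, Hypotenuse = 39.59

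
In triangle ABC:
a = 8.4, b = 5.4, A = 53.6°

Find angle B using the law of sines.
a/sin(A) = b/sin(B)  ⇒  sin(B) = b·sin(A)/a = 5.4·sin(53.6°)/8.4
sin(53.6°) ≈ 0.804894
sin(B) ≈ 5.4·0.804894/8.4 ≈ 4.34643/8.4 ≈ 0.517432
B = arcsin(0.517432) ≈ 31.1601°
(Since b ≤ a we need B ≤ A, so the obtuse alternative 180° − 31.1601° ≈ 148.84° is rejected.)

B = 31.16°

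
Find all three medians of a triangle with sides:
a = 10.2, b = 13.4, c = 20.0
Median formula: m_a = ½√(2b² + 2c² − a²) (and cyclically). a² = 104.04, b² = 179.56, c² = 400.
m_a = ½√(2·179.56 + 2·400 − 104.04) = ½√1055.08 ≈ ½·32.482 ≈ 16.241
m_b = ½√(2·104.04 + 2·400 − 179.56) = ½√828.52 ≈ ½·28.784 ≈ 14.392
m_c = ½√(2·104.04 + 2·179.56 − 400) = ½√167.2 ≈ ½·12.9306 ≈ 6.46529

m_a = 16.24, m_b = 14.39, m_c = 6.465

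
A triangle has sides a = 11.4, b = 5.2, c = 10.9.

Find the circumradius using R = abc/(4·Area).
First find the area with Heron's formula.
s = (11.4 + 5.2 + 10.9)/2 = 13.75
Area = √(s(s−a)(s−b)(s−c)) = √(13.75·2.35·8.55·2.85) ≈ √787.375 ≈ 28.0602
abc = 11.4·5.2·10.9 = 646.152
R = abc/(4·Area) ≈ 646.152/(4·28.0602) = 646.152/112.241 ≈ 5.75684

R = 5.757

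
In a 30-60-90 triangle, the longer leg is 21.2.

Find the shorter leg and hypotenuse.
In a 30-60-90 triangle the sides are in ratio 1 : √3 : 2, so short leg = long leg/√3 and hypotenuse = 2·(short leg).
Short leg = 21.2/√3 ≈ 21.2/1.73205 ≈ 12.2398
Hypotenuse = 2·12.2398 ≈ 24.4797

Short leg = 12.24, Hypotenuse = 24.48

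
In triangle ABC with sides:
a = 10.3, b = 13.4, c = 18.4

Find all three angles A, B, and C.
Law of cosines for each angle (a² = 106.09, b² = 179.56, c² = 338.56):
cos(A) = (b² + c² − a²)/(2bc) = (179.56 + 338.56 − 106.09)/(2·13.4·18.4) = 412.03/493.12 ≈ 0.835557  ⇒  A ≈ 33.3261°
cos(B) = (a² + c² − b²)/(2ac) = (106.09 + 338.56 − 179.56)/(2·10.3·18.4) = 265.09/379.04 ≈ 0.699372  ⇒  B ≈ 45.6234°
cos(C) = (a² + b² − c²)/(2ab) = (106.09 + 179.56 − 338.56)/(2·10.3·13.4) = -52.91/276.04 ≈ -0.191675  ⇒  C ≈ 101.051°
Check: A + B + C ≈ 180°

A = 33.33°, B = 45.62°, C = 101.1°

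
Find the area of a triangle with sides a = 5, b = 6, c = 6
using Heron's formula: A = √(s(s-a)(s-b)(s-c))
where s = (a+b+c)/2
s = (5 + 6 + 6)/2 = 17/2 = 8.5
s − a = 3.5, s − b = 2.5, s − c = 2.5
s(s−a)(s−b)(s−c) = 8.5·3.5·2.5·2.5 = 185.9375
Area = √185.9375 ≈ 13.6359

s = 8.5, Area = 13.64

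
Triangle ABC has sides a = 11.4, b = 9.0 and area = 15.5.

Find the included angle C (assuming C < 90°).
Area = ½·a·b·sin(C)  ⇒  sin(C) = 2·Area/(a·b) = 2·15.5/(11.4·9.0) = 31/102.6 ≈ 0.302144
C = arcsin(0.302144) ≈ 17.5864° (taking the acute solution since C < 90°)

C = 17.59°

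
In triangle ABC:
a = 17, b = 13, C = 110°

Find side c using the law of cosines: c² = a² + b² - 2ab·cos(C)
c² = 17² + 13² − 2·17·13·cos(110°)
cos(110°) ≈ -0.34202
c² ≈ 289 + 169 − 442·(-0.34202) ≈ 458 + 151.173 ≈ 609.173
c ≈ √609.173 ≈ 24.6814

c = 24.68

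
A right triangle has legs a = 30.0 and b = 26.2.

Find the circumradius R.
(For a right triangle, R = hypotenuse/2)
Hypotenuse c = √(a² + b²) = √(900 + 686.44) = √1586.44 ≈ 39.8301
R = c/2 ≈ 39.8301/2 ≈ 19.9151

R = 19.92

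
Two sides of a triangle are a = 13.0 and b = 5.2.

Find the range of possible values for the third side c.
Triangle inequality: |a − b| < c < a + b
|a − b| = |13.0 − 5.2| = 7.8
a + b = 13.0 + 5.2 = 18.2

7.8 < c < 18.2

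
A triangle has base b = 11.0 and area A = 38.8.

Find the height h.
A = ½·b·h  ⇒  h = 2A/b = 2·38.8/11.0 = 77.6/11.0 ≈ 7.05455

h = 7.055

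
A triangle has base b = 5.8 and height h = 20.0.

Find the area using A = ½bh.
A = ½·b·h = ½·5.8·20.0 = ½·116 = 58

Area = 58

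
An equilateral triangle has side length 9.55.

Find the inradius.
r = Area/s with s the semi-perimeter.
Area = (√3/4)·9.55² = (√3/4)·91.2025 ≈ 0.433013·91.2025 ≈ 39.4918
s = 3·9.55/2 = 14.325
r ≈ 39.4918/14.325 ≈ 2.75685
(Equivalently r = side/(2√3) = 9.55/3.4641 ≈ 2.75685.)

r = 2.757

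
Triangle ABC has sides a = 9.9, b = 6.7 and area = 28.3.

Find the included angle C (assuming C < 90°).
Area = ½·a·b·sin(C)  ⇒  sin(C) = 2·Area/(a·b) = 2·28.3/(9.9·6.7) = 56.6/66.33 ≈ 0.853309
C = arcsin(0.853309) ≈ 58.5734° (taking the acute solution since C < 90°)

C = 58.57°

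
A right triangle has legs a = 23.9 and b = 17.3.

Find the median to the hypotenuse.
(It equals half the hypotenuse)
Hypotenuse c = √(a² + b²) = √(571.21 + 299.29) = √870.5 ≈ 29.5042
Median to hypotenuse = c/2 ≈ 29.5042/2 ≈ 14.7521

Median = 14.75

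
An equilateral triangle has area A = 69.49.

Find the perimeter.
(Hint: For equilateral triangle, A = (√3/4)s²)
A = (√3/4)s²  ⇒  s² = 4A/√3 = 4·69.49/√3 = 277.96/1.73205 ≈ 160.48
s ≈ √160.48 ≈ 12.6681
Perimeter = 3s ≈ 3·12.6681 ≈ 38.0042

Perimeter = 38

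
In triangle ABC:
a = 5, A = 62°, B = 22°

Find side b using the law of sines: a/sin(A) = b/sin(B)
a/sin(A) = b/sin(B)  ⇒  b = a·sin(B)/sin(A) = 5·sin(22°)/sin(62°)
sin(22°) ≈ 0.374607, sin(62°) ≈ 0.882948
b ≈ 5·0.374607/0.882948 ≈ 1.87303/0.882948 ≈ 2.12134

b = 2.121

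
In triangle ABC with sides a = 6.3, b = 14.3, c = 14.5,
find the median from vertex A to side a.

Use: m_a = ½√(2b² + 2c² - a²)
m_a = ½√(2·14.3² + 2·14.5² − 6.3²) = ½√(2·204.49 + 2·210.25 − 39.69) = ½√(408.98 + 420.5 − 39.69) = ½√789.79
√789.79 ≈ 28.1032, so m_a ≈ 14.0516

m_a = 14.05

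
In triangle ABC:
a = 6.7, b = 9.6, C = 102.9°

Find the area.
Two sides and the included angle (SAS): A = ½·a·b·sin(C) = ½·6.7·9.6·sin(102.9°)
sin(102.9°) ≈ 0.974761
A ≈ ½·64.32·0.974761 = 32.16·0.974761 ≈ 31.3483

Area = 31.35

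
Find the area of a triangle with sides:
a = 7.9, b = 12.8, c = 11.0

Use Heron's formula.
s = (7.9 + 12.8 + 11.0)/2 = 31.7/2 = 15.85
s − a = 7.95, s − b = 3.05, s − c = 4.85
s(s−a)(s−b)(s−c) = 15.85·7.95·3.05·4.85 ≈ 1863.97
Area = √1863.97 ≈ 43.1737

Area = 43.17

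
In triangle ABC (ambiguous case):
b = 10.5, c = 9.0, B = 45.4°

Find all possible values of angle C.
b/sin(B) = c/sin(C)  ⇒  sin(C) = c·sin(B)/b = 9.0·sin(45.4°)/10.5
sin(45.4°) ≈ 0.712026
sin(C) ≈ 9.0·0.712026/10.5 ≈ 6.40823/10.5 ≈ 0.610308
Candidate 1: C₁ = arcsin(0.610308) ≈ 37.6118°  →  A = 180° − 45.4° − 37.6118° ≈ 96.9882° > 0, valid
Candidate 2: C₂ = 180° − C₁ ≈ 142.388°  →  A = 180° − 45.4° − 142.388° ≈ -7.7882° ≤ 0, not a valid triangle

C = 37.61° (one solution)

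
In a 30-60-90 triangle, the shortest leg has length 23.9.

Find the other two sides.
In a 30-60-90 triangle the sides are in ratio 1 : √3 : 2 (short leg : long leg : hypotenuse).
Long leg = 23.9·√3 ≈ 23.9·1.73205 ≈ 41.396
Hypotenuse = 2·23.9 = 47.8

Long leg = 23.9√3 = 41.4, Hypotenuse = 47.8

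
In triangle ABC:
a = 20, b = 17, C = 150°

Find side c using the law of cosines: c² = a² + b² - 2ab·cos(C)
c² = 20² + 17² − 2·20·17·cos(150°)
cos(150°) ≈ -0.866025
c² ≈ 400 + 289 − 680·(-0.866025) ≈ 689 + 588.897 ≈ 1277.9
c ≈ √1277.9 ≈ 35.7477

c = 35.75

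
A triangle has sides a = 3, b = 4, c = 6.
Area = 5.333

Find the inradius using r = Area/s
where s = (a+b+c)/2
s = (3 + 4 + 6)/2 = 13/2 = 6.5
r = Area/s = 5.333/6.5 ≈ 0.820462

r = 0.8205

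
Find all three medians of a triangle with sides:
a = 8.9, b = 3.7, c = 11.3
Median formula: m_a = ½√(2b² + 2c² − a²) (and cyclically). a² = 79.21, b² = 13.69, c² = 127.69.
m_a = ½√(2·13.69 + 2·127.69 − 79.21) = ½√203.55 ≈ ½·14.2671 ≈ 7.13355
m_b = ½√(2·79.21 + 2·127.69 − 13.69) = ½√400.11 ≈ ½·20.0027 ≈ 10.0014
m_c = ½√(2·79.21 + 2·13.69 − 127.69) = ½√58.11 ≈ ½·7.62299 ≈ 3.8115

m_a = 7.134, m_b = 10, m_c = 3.811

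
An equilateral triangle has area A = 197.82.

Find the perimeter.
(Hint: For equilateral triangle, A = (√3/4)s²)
A = (√3/4)s²  ⇒  s² = 4A/√3 = 4·197.82/√3 = 791.28/1.73205 ≈ 456.846
s ≈ √456.846 ≈ 21.3739
Perimeter = 3s ≈ 3·21.3739 ≈ 64.1218

Perimeter = 64.12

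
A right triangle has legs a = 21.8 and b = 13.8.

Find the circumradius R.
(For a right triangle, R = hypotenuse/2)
Hypotenuse c = √(a² + b²) = √(475.24 + 190.44) = √665.68 ≈ 25.8008
R = c/2 ≈ 25.8008/2 ≈ 12.9004

R = 12.9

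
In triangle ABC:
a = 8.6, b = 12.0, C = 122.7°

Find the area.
Two sides and the included angle (SAS): A = ½·a·b·sin(C) = ½·8.6·12.0·sin(122.7°)
sin(122.7°) ≈ 0.841511
A ≈ ½·103.2·0.841511 = 51.6·0.841511 ≈ 43.422

Area = 43.42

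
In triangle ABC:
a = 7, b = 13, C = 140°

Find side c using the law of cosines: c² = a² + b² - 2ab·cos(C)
c² = 7² + 13² − 2·7·13·cos(140°)
cos(140°) ≈ -0.766044
c² ≈ 49 + 169 − 182·(-0.766044) ≈ 218 + 139.42 ≈ 357.42
c ≈ √357.42 ≈ 18.9056

c = 18.91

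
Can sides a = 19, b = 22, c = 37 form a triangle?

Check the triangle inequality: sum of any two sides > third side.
a + b vs c: 19 + 22 = 41 > 37  ✓
a + c vs b: 19 + 37 = 56 > 22  ✓
b + c vs a: 22 + 37 = 59 > 19  ✓

Yes, triangle inequality satisfied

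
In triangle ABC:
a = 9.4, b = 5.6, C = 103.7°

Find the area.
Two sides and the included angle (SAS): A = ½·a·b·sin(C) = ½·9.4·5.6·sin(103.7°)
sin(103.7°) ≈ 0.971549
A ≈ ½·52.64·0.971549 = 26.32·0.971549 ≈ 25.5712

Area = 25.57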